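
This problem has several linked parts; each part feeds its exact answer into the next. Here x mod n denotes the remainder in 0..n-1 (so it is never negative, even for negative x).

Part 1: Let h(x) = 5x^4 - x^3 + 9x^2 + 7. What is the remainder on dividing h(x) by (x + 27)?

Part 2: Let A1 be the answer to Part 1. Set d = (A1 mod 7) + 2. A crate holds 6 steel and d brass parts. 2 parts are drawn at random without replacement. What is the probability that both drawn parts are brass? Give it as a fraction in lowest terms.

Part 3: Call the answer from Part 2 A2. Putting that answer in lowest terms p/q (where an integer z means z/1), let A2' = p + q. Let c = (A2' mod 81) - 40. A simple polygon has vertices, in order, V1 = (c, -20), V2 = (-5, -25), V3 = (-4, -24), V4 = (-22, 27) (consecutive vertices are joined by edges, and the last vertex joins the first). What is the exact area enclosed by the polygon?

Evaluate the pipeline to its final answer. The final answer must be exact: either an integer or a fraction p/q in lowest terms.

460

Part 1: remainder = value at the root: 5*(-27)^4 - 1*(-27)^3 + 9*(-27)^2 + 7 = (2657205) + (19683) + (6561) + (7) = 2683456; answer 2683456
Part 2: A1 = 2683456; d = 8; total draws C(14,2) = 91; favorable C(8,2) = 28; P = 4/13; answer 4/13
Part 3: A2 = 4/13; threaded value p + q = 17; c = -23; cross terms: (-23*-25 - -5*-20)=475, (-5*-24 - -4*-25)=20, (-4*27 - -22*-24)=-636, (-22*-20 - -23*27)=1061; twice the area = |920| = 920; area = 460; answer 460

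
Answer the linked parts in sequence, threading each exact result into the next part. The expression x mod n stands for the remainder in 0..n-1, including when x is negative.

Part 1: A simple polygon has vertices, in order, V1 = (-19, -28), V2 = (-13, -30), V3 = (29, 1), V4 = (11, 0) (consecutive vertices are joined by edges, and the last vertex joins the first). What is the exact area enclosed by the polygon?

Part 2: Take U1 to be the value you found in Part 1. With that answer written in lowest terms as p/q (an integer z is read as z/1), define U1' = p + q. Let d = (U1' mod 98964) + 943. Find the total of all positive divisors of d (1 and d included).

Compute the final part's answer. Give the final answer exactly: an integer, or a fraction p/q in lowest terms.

Part 1: cross terms: (-19*-30 - -13*-28)=206, (-13*1 - 29*-30)=857, (29*0 - 11*1)=-11, (11*-28 - -19*0)=-308; twice the area = |744| = 744; area = 372; answer 372
Part 2: U1 = 372; threaded value p + q = 373; d = 1316; 1316 = 2^2 * 7 * 47; sigma = (1 + 2 + 4) * (1 + 7) * (1 + 47) = 7 * 8 * 48 = 2688; answer 2688

2688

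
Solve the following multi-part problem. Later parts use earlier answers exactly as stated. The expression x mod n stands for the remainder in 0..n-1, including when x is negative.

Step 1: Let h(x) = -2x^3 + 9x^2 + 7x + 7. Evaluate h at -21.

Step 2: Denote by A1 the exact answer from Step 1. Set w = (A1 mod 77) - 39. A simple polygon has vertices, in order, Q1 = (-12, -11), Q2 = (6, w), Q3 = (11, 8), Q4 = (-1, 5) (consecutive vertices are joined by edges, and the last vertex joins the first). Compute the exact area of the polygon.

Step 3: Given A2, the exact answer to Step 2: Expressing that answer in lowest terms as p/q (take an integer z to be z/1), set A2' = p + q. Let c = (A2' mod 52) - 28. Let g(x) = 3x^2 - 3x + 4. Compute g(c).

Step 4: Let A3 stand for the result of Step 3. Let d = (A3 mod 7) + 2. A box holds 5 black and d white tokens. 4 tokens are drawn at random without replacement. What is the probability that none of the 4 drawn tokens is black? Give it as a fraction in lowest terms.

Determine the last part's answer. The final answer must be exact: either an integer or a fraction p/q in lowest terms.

Step 1: -2*(-21)^3 + 9*(-21)^2 + 7*(-21)^1 + 7 = (18522) + (3969) + (-147) + (7) = 22351; answer 22351
Step 2: A1 = 22351; w = -18; cross terms: (-12*-18 - 6*-11)=282, (6*8 - 11*-18)=246, (11*5 - -1*8)=63, (-1*-11 - -12*5)=71; twice the area = |662| = 662; area = 331; answer 331
Step 3: A2 = 331; threaded value p + q = 332; c = -8; 3*(-8)^2 - 3*(-8)^1 + 4 = (192) + (24) + (4) = 220; answer 220
Step 4: A3 = 220; d = 5; total draws C(10,4) = 210; favorable C(5,4) = 5; P = 1/42; answer 1/42

1/42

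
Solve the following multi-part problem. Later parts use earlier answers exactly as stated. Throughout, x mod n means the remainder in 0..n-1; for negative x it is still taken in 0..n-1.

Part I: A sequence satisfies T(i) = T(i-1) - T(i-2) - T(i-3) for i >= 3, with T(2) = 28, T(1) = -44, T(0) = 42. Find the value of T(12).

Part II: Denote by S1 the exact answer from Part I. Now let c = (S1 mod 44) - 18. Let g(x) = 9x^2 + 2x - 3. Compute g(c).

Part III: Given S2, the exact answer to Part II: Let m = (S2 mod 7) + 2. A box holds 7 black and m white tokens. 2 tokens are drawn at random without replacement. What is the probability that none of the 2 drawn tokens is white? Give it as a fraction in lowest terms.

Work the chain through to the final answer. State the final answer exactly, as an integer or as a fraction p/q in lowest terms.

Part I: T(3) = 1*(28) - 1*(-44) - 1*(42) = 30; iterating: T(3)=30, T(4)=46, T(5)=-12, T(6)=-88, T(7)=-122, T(8)=-22, T(9)=188, T(10)=332, T(11)=166, T(12)=-354; answer -354
Part II: S1 = -354; c = 24; 9*(24)^2 + 2*(24)^1 - 3 = (5184) + (48) + (-3) = 5229; answer 5229
Part III: S2 = 5229; m = 2; total draws C(9,2) = 36; favorable C(7,2) = 21; P = 7/12; answer 7/12

7/12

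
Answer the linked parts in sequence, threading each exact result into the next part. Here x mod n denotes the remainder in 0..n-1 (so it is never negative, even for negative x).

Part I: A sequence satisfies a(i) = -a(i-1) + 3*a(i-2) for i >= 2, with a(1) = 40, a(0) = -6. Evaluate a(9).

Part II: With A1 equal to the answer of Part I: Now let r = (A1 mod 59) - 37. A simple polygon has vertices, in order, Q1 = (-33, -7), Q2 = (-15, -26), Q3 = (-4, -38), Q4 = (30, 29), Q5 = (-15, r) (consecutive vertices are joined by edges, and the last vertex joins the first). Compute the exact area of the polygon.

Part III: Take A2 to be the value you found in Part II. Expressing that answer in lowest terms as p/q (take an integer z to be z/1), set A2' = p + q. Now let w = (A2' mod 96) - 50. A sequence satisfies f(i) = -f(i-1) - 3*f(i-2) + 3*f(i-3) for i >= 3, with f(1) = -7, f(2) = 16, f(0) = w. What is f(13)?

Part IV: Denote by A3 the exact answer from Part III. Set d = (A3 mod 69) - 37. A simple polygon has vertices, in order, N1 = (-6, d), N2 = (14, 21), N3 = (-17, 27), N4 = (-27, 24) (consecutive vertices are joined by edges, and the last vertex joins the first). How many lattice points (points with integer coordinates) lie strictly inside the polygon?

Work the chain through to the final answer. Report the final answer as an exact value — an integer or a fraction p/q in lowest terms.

268

Part I: a(2) = -1*(40) + 3*(-6) = -58; iterating: a(2)=-58, a(3)=178, a(4)=-352, a(5)=886, a(6)=-1942, a(7)=4600, a(8)=-10426, a(9)=24226; answer 24226
Part II: A1 = 24226; r = -1; cross terms: (-33*-26 - -15*-7)=753, (-15*-38 - -4*-26)=466, (-4*29 - 30*-38)=1024, (30*-1 - -15*29)=405, (-15*-7 - -33*-1)=72; twice the area = |2720| = 2720; area = 1360; answer 1360
Part III: A2 = 1360; threaded value p + q = 1361; w = -33; f(3) = -1*(16) - 3*(-7) + 3*(-33) = -94; iterating: f(3)=-94, f(4)=25, f(5)=305, f(6)=-662, f(7)=-178, f(8)=3079, f(9)=-4531, f(10)=-5240, f(11)=28070, f(12)=-25943, f(13)=-73987; answer -73987
Part IV: A3 = -73987; d = 13; cross terms: (-6*21 - 14*13)=-308, (14*27 - -17*21)=735, (-17*24 - -27*27)=321, (-27*13 - -6*24)=-207; twice the area = |541| = 541; area = 541/2; boundary points = 4 + 1 + 1 + 1 = 7; strictly interior points = area - boundary/2 + 1 = 268; answer 268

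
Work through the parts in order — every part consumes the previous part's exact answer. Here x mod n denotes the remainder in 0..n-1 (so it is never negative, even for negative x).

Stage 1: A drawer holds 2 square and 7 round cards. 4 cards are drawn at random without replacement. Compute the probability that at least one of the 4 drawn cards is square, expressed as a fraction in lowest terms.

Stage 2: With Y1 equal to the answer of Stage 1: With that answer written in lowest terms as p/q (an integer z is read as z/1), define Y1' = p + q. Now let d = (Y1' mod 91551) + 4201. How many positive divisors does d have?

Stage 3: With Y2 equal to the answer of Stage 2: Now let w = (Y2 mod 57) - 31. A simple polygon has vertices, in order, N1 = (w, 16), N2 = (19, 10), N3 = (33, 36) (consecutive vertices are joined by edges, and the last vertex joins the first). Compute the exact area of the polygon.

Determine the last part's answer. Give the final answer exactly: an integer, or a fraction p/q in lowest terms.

536

Stage 1: total draws C(9,4) = 126; complement C(7,4) = 35; favorable 126 - 35 = 91; P = 13/18; answer 13/18
Stage 2: Y1 = 13/18; threaded value p + q = 31; d = 4232; 4232 = 2^3 * 23^2; number of divisors = (3+1) * (2+1) = 12; answer 12
Stage 3: Y2 = 12; w = -19; cross terms: (-19*10 - 19*16)=-494, (19*36 - 33*10)=354, (33*16 - -19*36)=1212; twice the area = |1072| = 1072; area = 536; answer 536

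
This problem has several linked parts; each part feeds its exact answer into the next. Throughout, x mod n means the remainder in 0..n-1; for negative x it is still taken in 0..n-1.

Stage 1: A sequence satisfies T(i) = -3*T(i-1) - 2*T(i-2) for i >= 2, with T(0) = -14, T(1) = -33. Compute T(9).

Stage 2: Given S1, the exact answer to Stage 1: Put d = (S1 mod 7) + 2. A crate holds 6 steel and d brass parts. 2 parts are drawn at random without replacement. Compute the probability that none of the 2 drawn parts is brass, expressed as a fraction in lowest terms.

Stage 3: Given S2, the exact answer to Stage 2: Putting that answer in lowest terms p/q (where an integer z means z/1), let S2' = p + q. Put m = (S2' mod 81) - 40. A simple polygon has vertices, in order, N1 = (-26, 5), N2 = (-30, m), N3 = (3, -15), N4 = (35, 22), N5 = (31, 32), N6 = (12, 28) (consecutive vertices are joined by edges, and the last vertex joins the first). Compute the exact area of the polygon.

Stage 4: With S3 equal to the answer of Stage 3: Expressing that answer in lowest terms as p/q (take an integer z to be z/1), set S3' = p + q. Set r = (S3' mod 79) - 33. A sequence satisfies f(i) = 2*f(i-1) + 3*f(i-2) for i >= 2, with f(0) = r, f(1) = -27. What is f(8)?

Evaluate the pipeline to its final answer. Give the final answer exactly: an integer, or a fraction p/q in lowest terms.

8232

Stage 1: T(2) = -3*(-33) - 2*(-14) = 127; iterating: T(2)=127, T(3)=-315, T(4)=691, T(5)=-1443, T(6)=2947, T(7)=-5955, T(8)=11971, T(9)=-24003; answer -24003
Stage 2: S1 = -24003; d = 2; total draws C(8,2) = 28; favorable C(6,2) = 15; P = 15/28; answer 15/28
Stage 3: S2 = 15/28; threaded value p + q = 43; m = 3; cross terms: (-26*3 - -30*5)=72, (-30*-15 - 3*3)=441, (3*22 - 35*-15)=591, (35*32 - 31*22)=438, (31*28 - 12*32)=484, (12*5 - -26*28)=788; twice the area = |2814| = 2814; area = 1407; answer 1407
Stage 4: S3 = 1407; threaded value p + q = 1408; r = 32; f(2) = 2*(-27) + 3*(32) = 42; iterating: f(2)=42, f(3)=3, f(4)=132, f(5)=273, f(6)=942, f(7)=2703, f(8)=8232; answer 8232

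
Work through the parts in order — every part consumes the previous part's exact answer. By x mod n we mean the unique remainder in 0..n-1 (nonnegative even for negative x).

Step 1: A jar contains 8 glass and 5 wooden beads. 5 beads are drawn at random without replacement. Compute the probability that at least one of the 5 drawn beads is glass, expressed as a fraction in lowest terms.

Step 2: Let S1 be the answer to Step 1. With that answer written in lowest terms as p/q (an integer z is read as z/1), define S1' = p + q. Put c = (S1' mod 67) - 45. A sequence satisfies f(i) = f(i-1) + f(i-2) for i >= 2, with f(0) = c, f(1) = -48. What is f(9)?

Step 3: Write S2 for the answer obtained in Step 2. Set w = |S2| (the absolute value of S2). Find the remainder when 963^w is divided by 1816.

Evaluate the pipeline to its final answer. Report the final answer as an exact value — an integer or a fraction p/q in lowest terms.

89

Step 1: total draws C(13,5) = 1287; complement C(5,5) = 1; favorable 1287 - 1 = 1286; P = 1286/1287; answer 1286/1287
Step 2: S1 = 1286/1287; threaded value p + q = 2573; c = -18; f(2) = 1*(-48) + 1*(-18) = -66; iterating: f(2)=-66, f(3)=-114, f(4)=-180, f(5)=-294, f(6)=-474, f(7)=-768, f(8)=-1242, f(9)=-2010; answer -2010
Step 3: S2 = -2010; w = 2010; squarings mod 1816: 963^1=963, 963^2=1209, 963^4=1617, 963^8=1465, 963^16=1529, 963^32=649, 963^64=1705, 963^128=1425, 963^256=337, 963^512=977, 963^1024=1129; 963^2010 = 963^2 * 963^8 * 963^16 * 963^64 * 963^128 * 963^256 * 963^512 * 963^1024 = 89 (mod 1816); answer 89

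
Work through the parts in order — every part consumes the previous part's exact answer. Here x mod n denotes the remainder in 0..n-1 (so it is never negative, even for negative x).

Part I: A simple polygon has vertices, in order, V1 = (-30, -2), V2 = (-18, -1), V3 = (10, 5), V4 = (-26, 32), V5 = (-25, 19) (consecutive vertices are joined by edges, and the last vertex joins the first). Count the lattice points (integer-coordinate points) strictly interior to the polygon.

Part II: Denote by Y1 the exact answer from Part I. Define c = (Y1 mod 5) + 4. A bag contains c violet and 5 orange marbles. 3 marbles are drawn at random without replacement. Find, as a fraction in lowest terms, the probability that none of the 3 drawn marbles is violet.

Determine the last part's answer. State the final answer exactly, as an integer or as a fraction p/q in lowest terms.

Part I: cross terms: (-30*-1 - -18*-2)=-6, (-18*5 - 10*-1)=-80, (10*32 - -26*5)=450, (-26*19 - -25*32)=306, (-25*-2 - -30*19)=620; twice the area = |1290| = 1290; area = 645; boundary points = 1 + 2 + 9 + 1 + 1 = 14; strictly interior points = area - boundary/2 + 1 = 639; answer 639
Part II: Y1 = 639; c = 8; total draws C(13,3) = 286; favorable C(5,3) = 10; P = 5/143; answer 5/143

5/143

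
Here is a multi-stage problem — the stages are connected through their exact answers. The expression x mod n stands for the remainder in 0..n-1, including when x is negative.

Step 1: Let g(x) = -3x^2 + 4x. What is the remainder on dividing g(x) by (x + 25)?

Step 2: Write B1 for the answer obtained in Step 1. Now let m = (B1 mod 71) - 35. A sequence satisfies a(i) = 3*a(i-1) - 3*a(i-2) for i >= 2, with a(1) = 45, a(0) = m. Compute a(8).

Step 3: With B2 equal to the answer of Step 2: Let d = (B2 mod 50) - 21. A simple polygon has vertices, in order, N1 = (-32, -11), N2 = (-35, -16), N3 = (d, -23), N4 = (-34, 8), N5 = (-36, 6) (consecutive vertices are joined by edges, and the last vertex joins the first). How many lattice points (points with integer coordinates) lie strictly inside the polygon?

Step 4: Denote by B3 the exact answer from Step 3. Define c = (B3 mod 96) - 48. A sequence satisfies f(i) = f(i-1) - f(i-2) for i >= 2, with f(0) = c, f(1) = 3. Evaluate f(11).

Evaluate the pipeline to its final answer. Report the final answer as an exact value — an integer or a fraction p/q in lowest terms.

Step 1: remainder = value at the root: -3*(-25)^2 + 4*(-25)^1 = (-1875) + (-100) = -1975; answer -1975
Step 2: B1 = -1975; m = -22; a(2) = 3*(45) - 3*(-22) = 201; iterating: a(2)=201, a(3)=468, a(4)=801, a(5)=999, a(6)=594, a(7)=-1215, a(8)=-5427; answer -5427
Step 3: B2 = -5427; d = 2; cross terms: (-32*-16 - -35*-11)=127, (-35*-23 - 2*-16)=837, (2*8 - -34*-23)=-766, (-34*6 - -36*8)=84, (-36*-11 - -32*6)=588; twice the area = |870| = 870; area = 435; boundary points = 1 + 1 + 1 + 2 + 1 = 6; strictly interior points = area - boundary/2 + 1 = 433; answer 433
Step 4: B3 = 433; c = 1; f(2) = 1*(3) - 1*(1) = 2; iterating: f(2)=2, f(3)=-1, f(4)=-3, f(5)=-2, f(6)=1, f(7)=3, f(8)=2, f(9)=-1, f(10)=-3, f(11)=-2; answer -2

-2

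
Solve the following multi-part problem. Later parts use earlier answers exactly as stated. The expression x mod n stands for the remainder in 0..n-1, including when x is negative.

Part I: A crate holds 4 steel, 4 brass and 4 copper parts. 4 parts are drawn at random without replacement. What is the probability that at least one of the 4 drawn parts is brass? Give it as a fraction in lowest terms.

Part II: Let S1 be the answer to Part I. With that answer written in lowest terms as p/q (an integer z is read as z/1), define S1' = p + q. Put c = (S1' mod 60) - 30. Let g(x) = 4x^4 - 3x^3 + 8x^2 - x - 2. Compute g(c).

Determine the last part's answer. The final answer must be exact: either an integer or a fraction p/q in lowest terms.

1886064

Part I: total draws C(12,4) = 495; complement C(8,4) = 70; favorable 495 - 70 = 425; P = 85/99; answer 85/99
Part II: S1 = 85/99; threaded value p + q = 184; c = -26; 4*(-26)^4 - 3*(-26)^3 + 8*(-26)^2 - 1*(-26)^1 - 2 = (1827904) + (52728) + (5408) + (26) + (-2) = 1886064; answer 1886064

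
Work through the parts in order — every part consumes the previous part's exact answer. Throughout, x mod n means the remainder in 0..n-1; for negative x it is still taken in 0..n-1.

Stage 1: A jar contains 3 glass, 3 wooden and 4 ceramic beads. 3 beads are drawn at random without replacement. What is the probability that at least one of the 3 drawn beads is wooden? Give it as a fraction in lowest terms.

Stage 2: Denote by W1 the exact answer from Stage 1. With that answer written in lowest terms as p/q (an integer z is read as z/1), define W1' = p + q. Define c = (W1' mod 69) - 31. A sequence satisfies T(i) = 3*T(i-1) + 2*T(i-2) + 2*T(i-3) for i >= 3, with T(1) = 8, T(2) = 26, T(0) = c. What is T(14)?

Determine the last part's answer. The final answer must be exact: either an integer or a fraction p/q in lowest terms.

191317066

Stage 1: total draws C(10,3) = 120; complement C(7,3) = 35; favorable 120 - 35 = 85; P = 17/24; answer 17/24
Stage 2: W1 = 17/24; threaded value p + q = 41; c = 10; T(3) = 3*(26) + 2*(8) + 2*(10) = 114; iterating: T(3)=114, T(4)=410, T(5)=1510, T(6)=5578, T(7)=20574, T(8)=75898, T(9)=279998, T(10)=1032938, T(11)=3810606, T(12)=14057690, T(13)=51860158, T(14)=191317066; answer 191317066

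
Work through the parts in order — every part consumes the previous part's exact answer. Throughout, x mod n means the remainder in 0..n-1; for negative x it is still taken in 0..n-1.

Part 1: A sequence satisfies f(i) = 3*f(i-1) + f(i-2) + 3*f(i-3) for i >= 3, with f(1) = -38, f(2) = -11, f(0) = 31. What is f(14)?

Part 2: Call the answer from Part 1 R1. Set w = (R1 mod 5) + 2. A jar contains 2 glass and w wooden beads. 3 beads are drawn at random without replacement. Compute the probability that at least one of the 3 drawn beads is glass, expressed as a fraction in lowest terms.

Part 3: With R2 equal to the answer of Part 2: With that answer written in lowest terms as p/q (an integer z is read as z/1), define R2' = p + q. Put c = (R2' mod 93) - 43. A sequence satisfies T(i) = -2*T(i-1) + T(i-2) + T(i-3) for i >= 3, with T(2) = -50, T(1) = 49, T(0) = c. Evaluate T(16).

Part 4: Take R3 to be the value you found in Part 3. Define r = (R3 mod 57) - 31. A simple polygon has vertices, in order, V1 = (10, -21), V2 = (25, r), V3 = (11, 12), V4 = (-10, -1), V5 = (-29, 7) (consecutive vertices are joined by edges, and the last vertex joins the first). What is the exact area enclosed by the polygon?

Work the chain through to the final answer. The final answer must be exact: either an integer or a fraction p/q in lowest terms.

Part 1: f(3) = 3*(-11) + 1*(-38) + 3*(31) = 22; iterating: f(3)=22, f(4)=-59, f(5)=-188, f(6)=-557, f(7)=-2036, f(8)=-7229, f(9)=-25394, f(10)=-89519, f(11)=-315638, f(12)=-1112615, f(13)=-3922040, f(14)=-13825649; answer -13825649
Part 2: R1 = -13825649; w = 3; total draws C(5,3) = 10; complement C(3,3) = 1; favorable 10 - 1 = 9; P = 9/10; answer 9/10
Part 3: R2 = 9/10; threaded value p + q = 19; c = -24; T(3) = -2*(-50) + 1*(49) + 1*(-24) = 125; iterating: T(3)=125, T(4)=-251, T(5)=577, T(6)=-1280, T(7)=2886, T(8)=-6475, T(9)=14556, T(10)=-32701, T(11)=73483, T(12)=-165111, T(13)=371004, T(14)=-833636, T(15)=1873165, T(16)=-4208962; answer -4208962
Part 4: R3 = -4208962; r = 1; cross terms: (10*1 - 25*-21)=535, (25*12 - 11*1)=289, (11*-1 - -10*12)=109, (-10*7 - -29*-1)=-99, (-29*-21 - 10*7)=539; twice the area = |1373| = 1373; area = 1373/2; answer 1373/2

1373/2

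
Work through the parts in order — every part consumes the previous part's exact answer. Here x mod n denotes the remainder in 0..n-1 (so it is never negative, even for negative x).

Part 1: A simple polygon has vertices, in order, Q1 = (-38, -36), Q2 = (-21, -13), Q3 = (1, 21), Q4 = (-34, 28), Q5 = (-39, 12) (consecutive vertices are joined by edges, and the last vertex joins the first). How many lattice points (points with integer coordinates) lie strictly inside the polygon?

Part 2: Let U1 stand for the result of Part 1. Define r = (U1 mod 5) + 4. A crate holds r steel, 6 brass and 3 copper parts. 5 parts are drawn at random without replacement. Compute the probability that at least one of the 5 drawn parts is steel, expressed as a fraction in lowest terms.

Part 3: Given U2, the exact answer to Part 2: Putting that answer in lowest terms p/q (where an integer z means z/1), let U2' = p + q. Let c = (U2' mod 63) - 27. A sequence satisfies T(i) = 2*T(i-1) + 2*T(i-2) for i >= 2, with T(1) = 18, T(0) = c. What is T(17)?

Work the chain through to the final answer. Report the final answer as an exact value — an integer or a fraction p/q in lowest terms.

75584000

Part 1: cross terms: (-38*-13 - -21*-36)=-262, (-21*21 - 1*-13)=-428, (1*28 - -34*21)=742, (-34*12 - -39*28)=684, (-39*-36 - -38*12)=1860; twice the area = |2596| = 2596; area = 1298; boundary points = 1 + 2 + 7 + 1 + 1 = 12; strictly interior points = area - boundary/2 + 1 = 1293; answer 1293
Part 2: U1 = 1293; r = 7; total draws C(16,5) = 4368; complement C(9,5) = 126; favorable 4368 - 126 = 4242; P = 101/104; answer 101/104
Part 3: U2 = 101/104; threaded value p + q = 205; c = -11; T(2) = 2*(18) + 2*(-11) = 14; iterating: T(2)=14, T(3)=64, T(4)=156, T(5)=440, T(6)=1192, T(7)=3264, T(8)=8912, T(9)=24352, T(10)=66528, T(11)=181760, T(12)=496576, T(13)=1356672, T(14)=3706496, T(15)=10126336, T(16)=27665664, T(17)=75584000; answer 75584000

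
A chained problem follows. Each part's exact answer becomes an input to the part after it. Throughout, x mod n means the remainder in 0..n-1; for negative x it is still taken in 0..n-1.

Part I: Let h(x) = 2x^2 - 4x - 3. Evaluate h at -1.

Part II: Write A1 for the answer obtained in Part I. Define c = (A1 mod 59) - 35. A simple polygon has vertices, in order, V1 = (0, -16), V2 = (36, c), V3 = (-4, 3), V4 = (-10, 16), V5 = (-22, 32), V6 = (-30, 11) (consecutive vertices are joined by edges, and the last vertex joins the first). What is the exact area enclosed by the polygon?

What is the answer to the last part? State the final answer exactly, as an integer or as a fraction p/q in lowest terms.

Part I: 2*(-1)^2 - 4*(-1)^1 - 3 = (2) + (4) + (-3) = 3; answer 3
Part II: A1 = 3; c = -32; cross terms: (0*-32 - 36*-16)=576, (36*3 - -4*-32)=-20, (-4*16 - -10*3)=-34, (-10*32 - -22*16)=32, (-22*11 - -30*32)=718, (-30*-16 - 0*11)=480; twice the area = |1752| = 1752; area = 876; answer 876

876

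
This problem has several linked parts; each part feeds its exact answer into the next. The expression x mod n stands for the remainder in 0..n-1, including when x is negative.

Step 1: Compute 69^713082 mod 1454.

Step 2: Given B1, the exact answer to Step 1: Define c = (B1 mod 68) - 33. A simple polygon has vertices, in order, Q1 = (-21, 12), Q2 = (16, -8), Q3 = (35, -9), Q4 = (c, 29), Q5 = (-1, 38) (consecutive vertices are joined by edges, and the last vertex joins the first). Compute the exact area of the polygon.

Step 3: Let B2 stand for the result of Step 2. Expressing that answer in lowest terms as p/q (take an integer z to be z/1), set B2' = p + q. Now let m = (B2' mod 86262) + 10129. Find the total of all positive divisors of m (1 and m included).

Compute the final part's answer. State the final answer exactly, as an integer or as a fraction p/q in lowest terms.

11384

Step 1: squarings mod 1454: 69^1=69, 69^2=399, 69^4=715, 69^8=871, 69^16=1107, 69^32=1181, 69^64=375, 69^128=1041, 69^256=451, 69^512=1295, 69^1024=563, 69^2048=1451, 69^4096=9, 69^8192=81, 69^16384=745, 69^32768=1051, 69^65536=1015, 69^131072=793, 69^262144=721, 69^524288=763; 69^713082 = 69^2 * 69^8 * 69^16 * 69^32 * 69^64 * 69^256 * 69^8192 * 69^16384 * 69^32768 * 69^131072 * 69^524288 = 793 (mod 1454); answer 793
Step 2: B1 = 793; c = 12; cross terms: (-21*-8 - 16*12)=-24, (16*-9 - 35*-8)=136, (35*29 - 12*-9)=1123, (12*38 - -1*29)=485, (-1*12 - -21*38)=786; twice the area = |2506| = 2506; area = 1253; answer 1253
Step 3: B2 = 1253; threaded value p + q = 1254; m = 11383; 11383 is prime, so its only divisors are 1 and 11383; sigma = 1 + 11383 = 11384; answer 11384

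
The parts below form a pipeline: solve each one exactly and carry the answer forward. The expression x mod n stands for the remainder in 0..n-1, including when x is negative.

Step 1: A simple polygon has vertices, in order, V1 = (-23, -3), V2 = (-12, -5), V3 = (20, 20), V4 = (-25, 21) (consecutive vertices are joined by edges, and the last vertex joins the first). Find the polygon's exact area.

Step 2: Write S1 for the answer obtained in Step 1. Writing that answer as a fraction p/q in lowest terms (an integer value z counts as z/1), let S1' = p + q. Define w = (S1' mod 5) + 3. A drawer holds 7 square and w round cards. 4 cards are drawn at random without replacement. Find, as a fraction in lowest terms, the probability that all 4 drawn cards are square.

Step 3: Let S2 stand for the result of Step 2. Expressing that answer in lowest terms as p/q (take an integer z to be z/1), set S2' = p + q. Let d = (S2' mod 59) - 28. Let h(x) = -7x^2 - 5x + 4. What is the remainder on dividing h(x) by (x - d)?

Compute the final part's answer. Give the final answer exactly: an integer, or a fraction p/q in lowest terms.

Step 1: cross terms: (-23*-5 - -12*-3)=79, (-12*20 - 20*-5)=-140, (20*21 - -25*20)=920, (-25*-3 - -23*21)=558; twice the area = |1417| = 1417; area = 1417/2; answer 1417/2
Step 2: S1 = 1417/2; threaded value p + q = 1419; w = 7; total draws C(14,4) = 1001; favorable C(7,4) = 35; P = 5/143; answer 5/143
Step 3: S2 = 5/143; threaded value p + q = 148; d = 2; remainder = value at the root: -7*(2)^2 - 5*(2)^1 + 4 = (-28) + (-10) + (4) = -34; answer -34

-34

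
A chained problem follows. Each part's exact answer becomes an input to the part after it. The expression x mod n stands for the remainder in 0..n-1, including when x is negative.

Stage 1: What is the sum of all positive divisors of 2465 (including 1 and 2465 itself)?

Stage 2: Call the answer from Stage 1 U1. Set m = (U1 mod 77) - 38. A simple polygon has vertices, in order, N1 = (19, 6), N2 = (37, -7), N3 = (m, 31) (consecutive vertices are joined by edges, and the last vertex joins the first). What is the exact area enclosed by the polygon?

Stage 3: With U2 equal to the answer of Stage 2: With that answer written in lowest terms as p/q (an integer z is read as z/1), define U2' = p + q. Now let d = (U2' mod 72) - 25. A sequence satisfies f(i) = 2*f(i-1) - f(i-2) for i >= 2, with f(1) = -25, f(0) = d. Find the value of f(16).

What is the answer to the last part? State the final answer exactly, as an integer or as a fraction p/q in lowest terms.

-1090

Stage 1: 2465 = 5 * 17 * 29; sigma = (1 + 5) * (1 + 17) * (1 + 29) = 6 * 18 * 30 = 3240; answer 3240
Stage 2: U1 = 3240; m = -32; cross terms: (19*-7 - 37*6)=-355, (37*31 - -32*-7)=923, (-32*6 - 19*31)=-781; twice the area = |-213| = 213; area = 213/2; answer 213/2
Stage 3: U2 = 213/2; threaded value p + q = 215; d = 46; f(2) = 2*(-25) - 1*(46) = -96; iterating: f(2)=-96, f(3)=-167, f(4)=-238, f(5)=-309, f(6)=-380, f(7)=-451, f(8)=-522, f(9)=-593, f(10)=-664, f(11)=-735, f(12)=-806, f(13)=-877, f(14)=-948, f(15)=-1019, f(16)=-1090; answer -1090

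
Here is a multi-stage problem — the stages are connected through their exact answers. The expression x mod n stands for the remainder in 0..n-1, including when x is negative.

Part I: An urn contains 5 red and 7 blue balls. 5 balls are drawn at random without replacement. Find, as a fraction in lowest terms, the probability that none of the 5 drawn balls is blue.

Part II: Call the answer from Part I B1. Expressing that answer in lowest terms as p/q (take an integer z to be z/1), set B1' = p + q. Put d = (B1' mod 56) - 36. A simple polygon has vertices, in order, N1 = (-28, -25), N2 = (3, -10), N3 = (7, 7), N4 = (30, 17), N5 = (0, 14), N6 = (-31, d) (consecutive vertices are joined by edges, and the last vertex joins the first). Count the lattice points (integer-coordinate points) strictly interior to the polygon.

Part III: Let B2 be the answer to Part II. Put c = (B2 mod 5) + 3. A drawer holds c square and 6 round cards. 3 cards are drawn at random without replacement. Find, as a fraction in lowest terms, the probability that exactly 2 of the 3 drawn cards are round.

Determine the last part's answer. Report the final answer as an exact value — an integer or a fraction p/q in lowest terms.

1/2

Part I: total draws C(12,5) = 792; favorable C(5,5) = 1; P = 1/792; answer 1/792
Part II: B1 = 1/792; threaded value p + q = 793; d = -27; cross terms: (-28*-10 - 3*-25)=355, (3*7 - 7*-10)=91, (7*17 - 30*7)=-91, (30*14 - 0*17)=420, (0*-27 - -31*14)=434, (-31*-25 - -28*-27)=19; twice the area = |1228| = 1228; area = 614; boundary points = 1 + 1 + 1 + 3 + 1 + 1 = 8; strictly interior points = area - boundary/2 + 1 = 611; answer 611
Part III: B2 = 611; c = 4; total draws C(10,3) = 120; favorable C(6,2)*C(4,1) = 60; P = 1/2; answer 1/2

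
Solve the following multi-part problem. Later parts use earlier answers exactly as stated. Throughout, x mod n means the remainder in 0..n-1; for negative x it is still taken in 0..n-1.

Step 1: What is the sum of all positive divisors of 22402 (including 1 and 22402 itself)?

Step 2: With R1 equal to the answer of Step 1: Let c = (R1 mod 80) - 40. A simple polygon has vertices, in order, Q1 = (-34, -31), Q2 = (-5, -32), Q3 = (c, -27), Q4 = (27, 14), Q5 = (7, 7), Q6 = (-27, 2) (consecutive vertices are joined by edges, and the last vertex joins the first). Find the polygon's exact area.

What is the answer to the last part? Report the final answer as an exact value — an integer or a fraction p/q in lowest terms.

Step 1: 22402 = 2 * 23 * 487; sigma = (1 + 2) * (1 + 23) * (1 + 487) = 3 * 24 * 488 = 35136; answer 35136
Step 2: R1 = 35136; c = -24; cross terms: (-34*-32 - -5*-31)=933, (-5*-27 - -24*-32)=-633, (-24*14 - 27*-27)=393, (27*7 - 7*14)=91, (7*2 - -27*7)=203, (-27*-31 - -34*2)=905; twice the area = |1892| = 1892; area = 946; answer 946

946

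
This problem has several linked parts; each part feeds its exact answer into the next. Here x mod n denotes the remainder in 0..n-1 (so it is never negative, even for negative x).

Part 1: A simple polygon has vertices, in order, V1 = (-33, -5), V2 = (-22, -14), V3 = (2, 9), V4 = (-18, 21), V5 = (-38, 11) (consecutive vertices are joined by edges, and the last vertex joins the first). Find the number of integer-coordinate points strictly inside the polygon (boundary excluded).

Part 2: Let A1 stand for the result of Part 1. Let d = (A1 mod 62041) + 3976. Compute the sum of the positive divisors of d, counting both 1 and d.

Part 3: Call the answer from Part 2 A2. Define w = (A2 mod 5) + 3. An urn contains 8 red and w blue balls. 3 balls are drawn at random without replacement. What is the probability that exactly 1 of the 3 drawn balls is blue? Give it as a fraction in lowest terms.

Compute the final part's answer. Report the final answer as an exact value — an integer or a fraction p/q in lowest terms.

6/13

Part 1: cross terms: (-33*-14 - -22*-5)=352, (-22*9 - 2*-14)=-170, (2*21 - -18*9)=204, (-18*11 - -38*21)=600, (-38*-5 - -33*11)=553; twice the area = |1539| = 1539; area = 1539/2; boundary points = 1 + 1 + 4 + 10 + 1 = 17; strictly interior points = area - boundary/2 + 1 = 762; answer 762
Part 2: A1 = 762; d = 4738; 4738 = 2 * 23 * 103; sigma = (1 + 2) * (1 + 23) * (1 + 103) = 3 * 24 * 104 = 7488; answer 7488
Part 3: A2 = 7488; w = 6; total draws C(14,3) = 364; favorable C(6,1)*C(8,2) = 168; P = 6/13; answer 6/13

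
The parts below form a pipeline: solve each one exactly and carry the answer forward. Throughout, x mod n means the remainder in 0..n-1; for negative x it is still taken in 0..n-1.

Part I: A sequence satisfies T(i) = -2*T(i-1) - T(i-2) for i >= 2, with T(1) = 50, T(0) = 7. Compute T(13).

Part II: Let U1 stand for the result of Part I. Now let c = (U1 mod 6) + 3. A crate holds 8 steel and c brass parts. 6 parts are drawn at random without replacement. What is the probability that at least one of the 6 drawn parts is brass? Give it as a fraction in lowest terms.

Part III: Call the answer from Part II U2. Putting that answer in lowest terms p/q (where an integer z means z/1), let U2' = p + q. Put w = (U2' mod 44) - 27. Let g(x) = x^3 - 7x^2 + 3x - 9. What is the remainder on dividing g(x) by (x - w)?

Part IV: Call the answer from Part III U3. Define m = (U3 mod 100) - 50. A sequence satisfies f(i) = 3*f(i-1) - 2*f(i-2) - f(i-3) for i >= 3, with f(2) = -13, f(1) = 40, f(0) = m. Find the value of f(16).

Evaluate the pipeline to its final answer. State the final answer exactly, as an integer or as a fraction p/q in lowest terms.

364387

Part I: T(2) = -2*(50) - 1*(7) = -107; iterating: T(2)=-107, T(3)=164, T(4)=-221, T(5)=278, T(6)=-335, T(7)=392, T(8)=-449, T(9)=506, T(10)=-563, T(11)=620, T(12)=-677, T(13)=734; answer 734
Part II: U1 = 734; c = 5; total draws C(13,6) = 1716; complement C(8,6) = 28; favorable 1716 - 28 = 1688; P = 422/429; answer 422/429
Part III: U2 = 422/429; threaded value p + q = 851; w = -12; remainder = value at the root: 1*(-12)^3 - 7*(-12)^2 + 3*(-12)^1 - 9 = (-1728) + (-1008) + (-36) + (-9) = -2781; answer -2781
Part IV: U3 = -2781; m = -31; f(3) = 3*(-13) - 2*(40) - 1*(-31) = -88; iterating: f(3)=-88, f(4)=-278, f(5)=-645, f(6)=-1291, f(7)=-2305, f(8)=-3688, f(9)=-5163, f(10)=-5808, f(11)=-3410, f(12)=6549, f(13)=32275, f(14)=87137, f(15)=190312, f(16)=364387; answer 364387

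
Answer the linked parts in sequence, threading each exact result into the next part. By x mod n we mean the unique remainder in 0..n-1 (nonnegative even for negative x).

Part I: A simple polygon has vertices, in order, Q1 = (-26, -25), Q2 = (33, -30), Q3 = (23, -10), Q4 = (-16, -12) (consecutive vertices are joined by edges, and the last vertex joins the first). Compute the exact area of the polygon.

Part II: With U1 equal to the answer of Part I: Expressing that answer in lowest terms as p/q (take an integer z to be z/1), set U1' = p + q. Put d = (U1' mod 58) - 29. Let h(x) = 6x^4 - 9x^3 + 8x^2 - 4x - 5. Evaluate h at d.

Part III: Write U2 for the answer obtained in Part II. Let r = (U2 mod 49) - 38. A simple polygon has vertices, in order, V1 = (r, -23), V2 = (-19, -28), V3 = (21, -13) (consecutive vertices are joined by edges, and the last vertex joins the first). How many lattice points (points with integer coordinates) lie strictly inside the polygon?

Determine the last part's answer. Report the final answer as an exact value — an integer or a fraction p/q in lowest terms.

52

Part I: cross terms: (-26*-30 - 33*-25)=1605, (33*-10 - 23*-30)=360, (23*-12 - -16*-10)=-436, (-16*-25 - -26*-12)=88; twice the area = |1617| = 1617; area = 1617/2; answer 1617/2
Part II: U1 = 1617/2; threaded value p + q = 1619; d = 24; 6*(24)^4 - 9*(24)^3 + 8*(24)^2 - 4*(24)^1 - 5 = (1990656) + (-124416) + (4608) + (-96) + (-5) = 1870747; answer 1870747
Part III: U2 = 1870747; r = -13; cross terms: (-13*-28 - -19*-23)=-73, (-19*-13 - 21*-28)=835, (21*-23 - -13*-13)=-652; twice the area = |110| = 110; area = 55; boundary points = 1 + 5 + 2 = 8; strictly interior points = area - boundary/2 + 1 = 52; answer 52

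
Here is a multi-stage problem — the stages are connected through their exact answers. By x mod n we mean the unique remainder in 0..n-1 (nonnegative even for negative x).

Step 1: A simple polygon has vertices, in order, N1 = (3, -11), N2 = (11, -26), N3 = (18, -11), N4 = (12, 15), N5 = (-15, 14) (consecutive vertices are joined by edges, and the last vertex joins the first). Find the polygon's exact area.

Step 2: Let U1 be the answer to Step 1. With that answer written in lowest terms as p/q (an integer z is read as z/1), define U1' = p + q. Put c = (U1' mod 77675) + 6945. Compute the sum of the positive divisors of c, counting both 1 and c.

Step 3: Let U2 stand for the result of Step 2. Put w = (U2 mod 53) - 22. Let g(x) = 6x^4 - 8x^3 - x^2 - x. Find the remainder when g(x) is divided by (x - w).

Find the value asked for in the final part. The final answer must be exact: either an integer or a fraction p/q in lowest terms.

Step 1: cross terms: (3*-26 - 11*-11)=43, (11*-11 - 18*-26)=347, (18*15 - 12*-11)=402, (12*14 - -15*15)=393, (-15*-11 - 3*14)=123; twice the area = |1308| = 1308; area = 654; answer 654
Step 2: U1 = 654; threaded value p + q = 655; c = 7600; 7600 = 2^4 * 5^2 * 19; sigma = (1 + 2 + 4 + 8 + 16) * (1 + 5 + 25) * (1 + 19) = 31 * 31 * 20 = 19220; answer 19220
Step 3: U2 = 19220; w = 12; remainder = value at the root: 6*(12)^4 - 8*(12)^3 - 1*(12)^2 - 1*(12)^1 = (124416) + (-13824) + (-144) + (-12) = 110436; answer 110436

110436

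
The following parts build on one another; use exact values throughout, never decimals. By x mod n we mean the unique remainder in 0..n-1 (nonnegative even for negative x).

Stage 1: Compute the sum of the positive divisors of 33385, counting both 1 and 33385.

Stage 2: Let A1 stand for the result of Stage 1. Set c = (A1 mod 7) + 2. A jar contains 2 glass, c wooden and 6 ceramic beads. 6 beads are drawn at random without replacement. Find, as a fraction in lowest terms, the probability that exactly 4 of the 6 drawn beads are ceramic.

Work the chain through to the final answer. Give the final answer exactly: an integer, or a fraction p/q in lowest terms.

108/1001

Stage 1: 33385 = 5 * 11 * 607; sigma = (1 + 5) * (1 + 11) * (1 + 607) = 6 * 12 * 608 = 43776; answer 43776
Stage 2: A1 = 43776; c = 7; total draws C(15,6) = 5005; favorable C(6,4)*C(9,2) = 540; P = 108/1001; answer 108/1001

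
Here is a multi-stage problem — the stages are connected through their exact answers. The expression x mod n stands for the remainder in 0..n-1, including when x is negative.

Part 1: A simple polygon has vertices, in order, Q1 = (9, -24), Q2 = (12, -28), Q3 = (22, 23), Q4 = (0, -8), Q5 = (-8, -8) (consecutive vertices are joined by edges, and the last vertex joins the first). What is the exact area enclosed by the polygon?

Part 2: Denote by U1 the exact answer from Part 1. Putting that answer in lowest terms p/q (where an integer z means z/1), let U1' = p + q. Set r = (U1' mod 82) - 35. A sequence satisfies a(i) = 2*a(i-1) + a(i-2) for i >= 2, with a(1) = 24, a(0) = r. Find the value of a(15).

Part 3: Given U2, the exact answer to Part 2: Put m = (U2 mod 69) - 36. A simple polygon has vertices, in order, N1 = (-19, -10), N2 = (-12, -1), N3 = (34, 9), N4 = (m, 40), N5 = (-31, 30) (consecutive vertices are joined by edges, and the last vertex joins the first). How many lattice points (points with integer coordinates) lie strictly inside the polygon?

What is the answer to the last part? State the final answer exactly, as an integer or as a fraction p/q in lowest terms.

Part 1: cross terms: (9*-28 - 12*-24)=36, (12*23 - 22*-28)=892, (22*-8 - 0*23)=-176, (0*-8 - -8*-8)=-64, (-8*-24 - 9*-8)=264; twice the area = |952| = 952; area = 476; answer 476
Part 2: U1 = 476; threaded value p + q = 477; r = 32; a(2) = 2*(24) + 1*(32) = 80; iterating: a(2)=80, a(3)=184, a(4)=448, a(5)=1080, a(6)=2608, a(7)=6296, a(8)=15200, a(9)=36696, a(10)=88592, a(11)=213880, a(12)=516352, a(13)=1246584, a(14)=3009520, a(15)=7265624; answer 7265624
Part 3: U2 = 7265624; m = 26; cross terms: (-19*-1 - -12*-10)=-101, (-12*9 - 34*-1)=-74, (34*40 - 26*9)=1126, (26*30 - -31*40)=2020, (-31*-10 - -19*30)=880; twice the area = |3851| = 3851; area = 3851/2; boundary points = 1 + 2 + 1 + 1 + 4 = 9; strictly interior points = area - boundary/2 + 1 = 1922; answer 1922

1922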